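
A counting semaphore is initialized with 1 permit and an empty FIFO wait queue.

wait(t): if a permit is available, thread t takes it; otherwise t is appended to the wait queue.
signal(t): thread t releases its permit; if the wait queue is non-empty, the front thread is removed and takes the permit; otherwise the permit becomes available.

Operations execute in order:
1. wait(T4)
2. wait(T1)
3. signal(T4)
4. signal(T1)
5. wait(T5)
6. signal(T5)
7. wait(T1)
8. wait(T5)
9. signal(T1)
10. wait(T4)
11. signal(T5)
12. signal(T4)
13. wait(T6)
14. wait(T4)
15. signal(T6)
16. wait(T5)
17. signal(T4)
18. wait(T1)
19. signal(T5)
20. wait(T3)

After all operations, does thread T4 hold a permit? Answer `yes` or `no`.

Step 1: wait(T4) -> count=0 queue=[] holders={T4}
Step 2: wait(T1) -> count=0 queue=[T1] holders={T4}
Step 3: signal(T4) -> count=0 queue=[] holders={T1}
Step 4: signal(T1) -> count=1 queue=[] holders={none}
Step 5: wait(T5) -> count=0 queue=[] holders={T5}
Step 6: signal(T5) -> count=1 queue=[] holders={none}
Step 7: wait(T1) -> count=0 queue=[] holders={T1}
Step 8: wait(T5) -> count=0 queue=[T5] holders={T1}
Step 9: signal(T1) -> count=0 queue=[] holders={T5}
Step 10: wait(T4) -> count=0 queue=[T4] holders={T5}
Step 11: signal(T5) -> count=0 queue=[] holders={T4}
Step 12: signal(T4) -> count=1 queue=[] holders={none}
Step 13: wait(T6) -> count=0 queue=[] holders={T6}
Step 14: wait(T4) -> count=0 queue=[T4] holders={T6}
Step 15: signal(T6) -> count=0 queue=[] holders={T4}
Step 16: wait(T5) -> count=0 queue=[T5] holders={T4}
Step 17: signal(T4) -> count=0 queue=[] holders={T5}
Step 18: wait(T1) -> count=0 queue=[T1] holders={T5}
Step 19: signal(T5) -> count=0 queue=[] holders={T1}
Step 20: wait(T3) -> count=0 queue=[T3] holders={T1}
Final holders: {T1} -> T4 not in holders

Answer: no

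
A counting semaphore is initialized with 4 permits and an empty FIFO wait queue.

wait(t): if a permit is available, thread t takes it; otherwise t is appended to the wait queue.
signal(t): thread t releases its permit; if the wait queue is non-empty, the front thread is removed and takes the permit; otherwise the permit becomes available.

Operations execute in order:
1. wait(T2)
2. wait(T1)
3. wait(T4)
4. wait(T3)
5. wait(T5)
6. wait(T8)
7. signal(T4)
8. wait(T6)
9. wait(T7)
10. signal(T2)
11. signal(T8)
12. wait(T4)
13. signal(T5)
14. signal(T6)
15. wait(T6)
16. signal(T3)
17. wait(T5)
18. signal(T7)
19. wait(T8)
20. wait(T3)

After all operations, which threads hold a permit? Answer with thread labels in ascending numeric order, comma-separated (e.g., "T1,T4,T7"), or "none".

Step 1: wait(T2) -> count=3 queue=[] holders={T2}
Step 2: wait(T1) -> count=2 queue=[] holders={T1,T2}
Step 3: wait(T4) -> count=1 queue=[] holders={T1,T2,T4}
Step 4: wait(T3) -> count=0 queue=[] holders={T1,T2,T3,T4}
Step 5: wait(T5) -> count=0 queue=[T5] holders={T1,T2,T3,T4}
Step 6: wait(T8) -> count=0 queue=[T5,T8] holders={T1,T2,T3,T4}
Step 7: signal(T4) -> count=0 queue=[T8] holders={T1,T2,T3,T5}
Step 8: wait(T6) -> count=0 queue=[T8,T6] holders={T1,T2,T3,T5}
Step 9: wait(T7) -> count=0 queue=[T8,T6,T7] holders={T1,T2,T3,T5}
Step 10: signal(T2) -> count=0 queue=[T6,T7] holders={T1,T3,T5,T8}
Step 11: signal(T8) -> count=0 queue=[T7] holders={T1,T3,T5,T6}
Step 12: wait(T4) -> count=0 queue=[T7,T4] holders={T1,T3,T5,T6}
Step 13: signal(T5) -> count=0 queue=[T4] holders={T1,T3,T6,T7}
Step 14: signal(T6) -> count=0 queue=[] holders={T1,T3,T4,T7}
Step 15: wait(T6) -> count=0 queue=[T6] holders={T1,T3,T4,T7}
Step 16: signal(T3) -> count=0 queue=[] holders={T1,T4,T6,T7}
Step 17: wait(T5) -> count=0 queue=[T5] holders={T1,T4,T6,T7}
Step 18: signal(T7) -> count=0 queue=[] holders={T1,T4,T5,T6}
Step 19: wait(T8) -> count=0 queue=[T8] holders={T1,T4,T5,T6}
Step 20: wait(T3) -> count=0 queue=[T8,T3] holders={T1,T4,T5,T6}
Final holders: T1,T4,T5,T6

Answer: T1,T4,T5,T6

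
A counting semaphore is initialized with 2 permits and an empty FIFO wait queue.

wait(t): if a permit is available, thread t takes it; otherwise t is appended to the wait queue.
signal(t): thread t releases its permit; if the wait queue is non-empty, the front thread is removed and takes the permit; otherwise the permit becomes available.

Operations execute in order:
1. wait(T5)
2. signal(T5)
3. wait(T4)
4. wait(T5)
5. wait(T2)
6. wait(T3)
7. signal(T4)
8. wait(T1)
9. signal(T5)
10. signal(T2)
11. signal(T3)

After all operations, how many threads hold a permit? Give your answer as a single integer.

Answer: 1

Derivation:
Step 1: wait(T5) -> count=1 queue=[] holders={T5}
Step 2: signal(T5) -> count=2 queue=[] holders={none}
Step 3: wait(T4) -> count=1 queue=[] holders={T4}
Step 4: wait(T5) -> count=0 queue=[] holders={T4,T5}
Step 5: wait(T2) -> count=0 queue=[T2] holders={T4,T5}
Step 6: wait(T3) -> count=0 queue=[T2,T3] holders={T4,T5}
Step 7: signal(T4) -> count=0 queue=[T3] holders={T2,T5}
Step 8: wait(T1) -> count=0 queue=[T3,T1] holders={T2,T5}
Step 9: signal(T5) -> count=0 queue=[T1] holders={T2,T3}
Step 10: signal(T2) -> count=0 queue=[] holders={T1,T3}
Step 11: signal(T3) -> count=1 queue=[] holders={T1}
Final holders: {T1} -> 1 thread(s)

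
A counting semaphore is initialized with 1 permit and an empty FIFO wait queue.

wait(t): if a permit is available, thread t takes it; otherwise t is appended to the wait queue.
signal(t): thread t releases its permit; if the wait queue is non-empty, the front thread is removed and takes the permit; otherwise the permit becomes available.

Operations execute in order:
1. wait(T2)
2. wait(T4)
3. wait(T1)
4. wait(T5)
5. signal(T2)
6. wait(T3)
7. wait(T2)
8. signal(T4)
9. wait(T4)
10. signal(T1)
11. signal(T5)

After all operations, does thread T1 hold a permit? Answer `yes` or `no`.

Step 1: wait(T2) -> count=0 queue=[] holders={T2}
Step 2: wait(T4) -> count=0 queue=[T4] holders={T2}
Step 3: wait(T1) -> count=0 queue=[T4,T1] holders={T2}
Step 4: wait(T5) -> count=0 queue=[T4,T1,T5] holders={T2}
Step 5: signal(T2) -> count=0 queue=[T1,T5] holders={T4}
Step 6: wait(T3) -> count=0 queue=[T1,T5,T3] holders={T4}
Step 7: wait(T2) -> count=0 queue=[T1,T5,T3,T2] holders={T4}
Step 8: signal(T4) -> count=0 queue=[T5,T3,T2] holders={T1}
Step 9: wait(T4) -> count=0 queue=[T5,T3,T2,T4] holders={T1}
Step 10: signal(T1) -> count=0 queue=[T3,T2,T4] holders={T5}
Step 11: signal(T5) -> count=0 queue=[T2,T4] holders={T3}
Final holders: {T3} -> T1 not in holders

Answer: no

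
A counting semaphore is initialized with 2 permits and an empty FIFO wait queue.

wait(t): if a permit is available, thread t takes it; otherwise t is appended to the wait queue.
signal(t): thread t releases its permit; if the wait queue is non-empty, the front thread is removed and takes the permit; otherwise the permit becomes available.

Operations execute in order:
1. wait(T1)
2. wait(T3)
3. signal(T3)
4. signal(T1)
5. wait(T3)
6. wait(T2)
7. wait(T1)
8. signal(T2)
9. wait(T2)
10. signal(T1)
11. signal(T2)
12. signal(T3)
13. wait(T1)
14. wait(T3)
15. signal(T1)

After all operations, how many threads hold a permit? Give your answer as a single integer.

Step 1: wait(T1) -> count=1 queue=[] holders={T1}
Step 2: wait(T3) -> count=0 queue=[] holders={T1,T3}
Step 3: signal(T3) -> count=1 queue=[] holders={T1}
Step 4: signal(T1) -> count=2 queue=[] holders={none}
Step 5: wait(T3) -> count=1 queue=[] holders={T3}
Step 6: wait(T2) -> count=0 queue=[] holders={T2,T3}
Step 7: wait(T1) -> count=0 queue=[T1] holders={T2,T3}
Step 8: signal(T2) -> count=0 queue=[] holders={T1,T3}
Step 9: wait(T2) -> count=0 queue=[T2] holders={T1,T3}
Step 10: signal(T1) -> count=0 queue=[] holders={T2,T3}
Step 11: signal(T2) -> count=1 queue=[] holders={T3}
Step 12: signal(T3) -> count=2 queue=[] holders={none}
Step 13: wait(T1) -> count=1 queue=[] holders={T1}
Step 14: wait(T3) -> count=0 queue=[] holders={T1,T3}
Step 15: signal(T1) -> count=1 queue=[] holders={T3}
Final holders: {T3} -> 1 thread(s)

Answer: 1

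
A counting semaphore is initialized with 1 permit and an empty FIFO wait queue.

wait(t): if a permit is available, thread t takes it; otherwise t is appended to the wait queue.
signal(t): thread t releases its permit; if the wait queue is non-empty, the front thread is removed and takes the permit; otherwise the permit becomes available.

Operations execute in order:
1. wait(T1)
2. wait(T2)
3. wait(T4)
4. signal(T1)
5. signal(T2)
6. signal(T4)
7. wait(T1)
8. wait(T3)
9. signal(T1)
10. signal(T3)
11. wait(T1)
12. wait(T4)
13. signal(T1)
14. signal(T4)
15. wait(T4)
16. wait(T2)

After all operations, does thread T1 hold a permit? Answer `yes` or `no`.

Answer: no

Derivation:
Step 1: wait(T1) -> count=0 queue=[] holders={T1}
Step 2: wait(T2) -> count=0 queue=[T2] holders={T1}
Step 3: wait(T4) -> count=0 queue=[T2,T4] holders={T1}
Step 4: signal(T1) -> count=0 queue=[T4] holders={T2}
Step 5: signal(T2) -> count=0 queue=[] holders={T4}
Step 6: signal(T4) -> count=1 queue=[] holders={none}
Step 7: wait(T1) -> count=0 queue=[] holders={T1}
Step 8: wait(T3) -> count=0 queue=[T3] holders={T1}
Step 9: signal(T1) -> count=0 queue=[] holders={T3}
Step 10: signal(T3) -> count=1 queue=[] holders={none}
Step 11: wait(T1) -> count=0 queue=[] holders={T1}
Step 12: wait(T4) -> count=0 queue=[T4] holders={T1}
Step 13: signal(T1) -> count=0 queue=[] holders={T4}
Step 14: signal(T4) -> count=1 queue=[] holders={none}
Step 15: wait(T4) -> count=0 queue=[] holders={T4}
Step 16: wait(T2) -> count=0 queue=[T2] holders={T4}
Final holders: {T4} -> T1 not in holders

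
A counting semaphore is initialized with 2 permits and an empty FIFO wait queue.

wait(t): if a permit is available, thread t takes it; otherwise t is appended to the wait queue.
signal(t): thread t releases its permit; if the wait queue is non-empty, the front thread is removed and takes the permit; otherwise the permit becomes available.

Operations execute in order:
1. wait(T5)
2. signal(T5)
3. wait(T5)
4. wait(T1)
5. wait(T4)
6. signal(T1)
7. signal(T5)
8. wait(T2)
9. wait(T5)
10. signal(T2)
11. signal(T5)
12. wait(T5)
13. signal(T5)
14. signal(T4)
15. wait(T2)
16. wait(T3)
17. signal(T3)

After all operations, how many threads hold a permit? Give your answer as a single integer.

Step 1: wait(T5) -> count=1 queue=[] holders={T5}
Step 2: signal(T5) -> count=2 queue=[] holders={none}
Step 3: wait(T5) -> count=1 queue=[] holders={T5}
Step 4: wait(T1) -> count=0 queue=[] holders={T1,T5}
Step 5: wait(T4) -> count=0 queue=[T4] holders={T1,T5}
Step 6: signal(T1) -> count=0 queue=[] holders={T4,T5}
Step 7: signal(T5) -> count=1 queue=[] holders={T4}
Step 8: wait(T2) -> count=0 queue=[] holders={T2,T4}
Step 9: wait(T5) -> count=0 queue=[T5] holders={T2,T4}
Step 10: signal(T2) -> count=0 queue=[] holders={T4,T5}
Step 11: signal(T5) -> count=1 queue=[] holders={T4}
Step 12: wait(T5) -> count=0 queue=[] holders={T4,T5}
Step 13: signal(T5) -> count=1 queue=[] holders={T4}
Step 14: signal(T4) -> count=2 queue=[] holders={none}
Step 15: wait(T2) -> count=1 queue=[] holders={T2}
Step 16: wait(T3) -> count=0 queue=[] holders={T2,T3}
Step 17: signal(T3) -> count=1 queue=[] holders={T2}
Final holders: {T2} -> 1 thread(s)

Answer: 1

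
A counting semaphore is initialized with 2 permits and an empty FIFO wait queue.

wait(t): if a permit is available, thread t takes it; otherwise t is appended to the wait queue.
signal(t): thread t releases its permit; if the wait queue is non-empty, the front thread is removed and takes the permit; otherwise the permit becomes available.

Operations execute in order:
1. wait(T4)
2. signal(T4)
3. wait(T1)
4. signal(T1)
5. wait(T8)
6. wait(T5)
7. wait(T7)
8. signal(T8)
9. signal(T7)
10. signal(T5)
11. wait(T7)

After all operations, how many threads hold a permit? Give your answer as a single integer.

Step 1: wait(T4) -> count=1 queue=[] holders={T4}
Step 2: signal(T4) -> count=2 queue=[] holders={none}
Step 3: wait(T1) -> count=1 queue=[] holders={T1}
Step 4: signal(T1) -> count=2 queue=[] holders={none}
Step 5: wait(T8) -> count=1 queue=[] holders={T8}
Step 6: wait(T5) -> count=0 queue=[] holders={T5,T8}
Step 7: wait(T7) -> count=0 queue=[T7] holders={T5,T8}
Step 8: signal(T8) -> count=0 queue=[] holders={T5,T7}
Step 9: signal(T7) -> count=1 queue=[] holders={T5}
Step 10: signal(T5) -> count=2 queue=[] holders={none}
Step 11: wait(T7) -> count=1 queue=[] holders={T7}
Final holders: {T7} -> 1 thread(s)

Answer: 1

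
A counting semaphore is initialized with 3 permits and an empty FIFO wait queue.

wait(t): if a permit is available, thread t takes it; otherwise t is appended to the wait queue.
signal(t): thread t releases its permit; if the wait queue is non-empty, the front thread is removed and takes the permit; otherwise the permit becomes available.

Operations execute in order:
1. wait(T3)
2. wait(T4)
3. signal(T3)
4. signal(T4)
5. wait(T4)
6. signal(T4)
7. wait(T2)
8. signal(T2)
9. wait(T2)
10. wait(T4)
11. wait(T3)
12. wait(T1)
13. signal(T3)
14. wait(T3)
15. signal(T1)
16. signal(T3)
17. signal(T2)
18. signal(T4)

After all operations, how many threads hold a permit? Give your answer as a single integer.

Step 1: wait(T3) -> count=2 queue=[] holders={T3}
Step 2: wait(T4) -> count=1 queue=[] holders={T3,T4}
Step 3: signal(T3) -> count=2 queue=[] holders={T4}
Step 4: signal(T4) -> count=3 queue=[] holders={none}
Step 5: wait(T4) -> count=2 queue=[] holders={T4}
Step 6: signal(T4) -> count=3 queue=[] holders={none}
Step 7: wait(T2) -> count=2 queue=[] holders={T2}
Step 8: signal(T2) -> count=3 queue=[] holders={none}
Step 9: wait(T2) -> count=2 queue=[] holders={T2}
Step 10: wait(T4) -> count=1 queue=[] holders={T2,T4}
Step 11: wait(T3) -> count=0 queue=[] holders={T2,T3,T4}
Step 12: wait(T1) -> count=0 queue=[T1] holders={T2,T3,T4}
Step 13: signal(T3) -> count=0 queue=[] holders={T1,T2,T4}
Step 14: wait(T3) -> count=0 queue=[T3] holders={T1,T2,T4}
Step 15: signal(T1) -> count=0 queue=[] holders={T2,T3,T4}
Step 16: signal(T3) -> count=1 queue=[] holders={T2,T4}
Step 17: signal(T2) -> count=2 queue=[] holders={T4}
Step 18: signal(T4) -> count=3 queue=[] holders={none}
Final holders: {none} -> 0 thread(s)

Answer: 0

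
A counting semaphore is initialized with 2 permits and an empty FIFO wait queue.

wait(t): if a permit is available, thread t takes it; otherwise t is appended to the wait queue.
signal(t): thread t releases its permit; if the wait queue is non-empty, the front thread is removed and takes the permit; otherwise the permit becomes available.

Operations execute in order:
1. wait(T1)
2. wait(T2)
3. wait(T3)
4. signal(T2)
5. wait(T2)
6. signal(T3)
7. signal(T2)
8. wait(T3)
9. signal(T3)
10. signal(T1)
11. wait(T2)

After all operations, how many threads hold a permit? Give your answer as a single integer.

Answer: 1

Derivation:
Step 1: wait(T1) -> count=1 queue=[] holders={T1}
Step 2: wait(T2) -> count=0 queue=[] holders={T1,T2}
Step 3: wait(T3) -> count=0 queue=[T3] holders={T1,T2}
Step 4: signal(T2) -> count=0 queue=[] holders={T1,T3}
Step 5: wait(T2) -> count=0 queue=[T2] holders={T1,T3}
Step 6: signal(T3) -> count=0 queue=[] holders={T1,T2}
Step 7: signal(T2) -> count=1 queue=[] holders={T1}
Step 8: wait(T3) -> count=0 queue=[] holders={T1,T3}
Step 9: signal(T3) -> count=1 queue=[] holders={T1}
Step 10: signal(T1) -> count=2 queue=[] holders={none}
Step 11: wait(T2) -> count=1 queue=[] holders={T2}
Final holders: {T2} -> 1 thread(s)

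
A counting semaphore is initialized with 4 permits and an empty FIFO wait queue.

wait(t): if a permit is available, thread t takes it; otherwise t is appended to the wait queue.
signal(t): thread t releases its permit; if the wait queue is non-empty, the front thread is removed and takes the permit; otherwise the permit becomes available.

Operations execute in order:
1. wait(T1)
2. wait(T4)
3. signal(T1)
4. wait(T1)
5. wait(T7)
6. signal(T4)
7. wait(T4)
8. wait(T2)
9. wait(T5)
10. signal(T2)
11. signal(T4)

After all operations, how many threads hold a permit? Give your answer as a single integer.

Answer: 3

Derivation:
Step 1: wait(T1) -> count=3 queue=[] holders={T1}
Step 2: wait(T4) -> count=2 queue=[] holders={T1,T4}
Step 3: signal(T1) -> count=3 queue=[] holders={T4}
Step 4: wait(T1) -> count=2 queue=[] holders={T1,T4}
Step 5: wait(T7) -> count=1 queue=[] holders={T1,T4,T7}
Step 6: signal(T4) -> count=2 queue=[] holders={T1,T7}
Step 7: wait(T4) -> count=1 queue=[] holders={T1,T4,T7}
Step 8: wait(T2) -> count=0 queue=[] holders={T1,T2,T4,T7}
Step 9: wait(T5) -> count=0 queue=[T5] holders={T1,T2,T4,T7}
Step 10: signal(T2) -> count=0 queue=[] holders={T1,T4,T5,T7}
Step 11: signal(T4) -> count=1 queue=[] holders={T1,T5,T7}
Final holders: {T1,T5,T7} -> 3 thread(s)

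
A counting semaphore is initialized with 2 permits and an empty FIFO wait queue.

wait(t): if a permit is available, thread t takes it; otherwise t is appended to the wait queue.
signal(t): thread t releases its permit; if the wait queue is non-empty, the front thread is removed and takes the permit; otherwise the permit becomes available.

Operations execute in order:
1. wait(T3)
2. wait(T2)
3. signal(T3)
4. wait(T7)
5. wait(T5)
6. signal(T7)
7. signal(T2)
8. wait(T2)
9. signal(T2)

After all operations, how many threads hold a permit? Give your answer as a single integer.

Step 1: wait(T3) -> count=1 queue=[] holders={T3}
Step 2: wait(T2) -> count=0 queue=[] holders={T2,T3}
Step 3: signal(T3) -> count=1 queue=[] holders={T2}
Step 4: wait(T7) -> count=0 queue=[] holders={T2,T7}
Step 5: wait(T5) -> count=0 queue=[T5] holders={T2,T7}
Step 6: signal(T7) -> count=0 queue=[] holders={T2,T5}
Step 7: signal(T2) -> count=1 queue=[] holders={T5}
Step 8: wait(T2) -> count=0 queue=[] holders={T2,T5}
Step 9: signal(T2) -> count=1 queue=[] holders={T5}
Final holders: {T5} -> 1 thread(s)

Answer: 1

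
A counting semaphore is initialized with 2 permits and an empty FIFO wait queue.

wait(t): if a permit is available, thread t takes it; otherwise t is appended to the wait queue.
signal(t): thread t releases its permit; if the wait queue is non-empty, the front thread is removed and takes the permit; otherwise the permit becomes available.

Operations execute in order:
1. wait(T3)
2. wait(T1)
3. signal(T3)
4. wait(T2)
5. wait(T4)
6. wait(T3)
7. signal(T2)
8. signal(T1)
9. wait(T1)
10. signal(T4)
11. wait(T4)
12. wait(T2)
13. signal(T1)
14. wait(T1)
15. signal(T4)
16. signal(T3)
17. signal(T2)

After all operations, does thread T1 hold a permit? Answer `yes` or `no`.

Step 1: wait(T3) -> count=1 queue=[] holders={T3}
Step 2: wait(T1) -> count=0 queue=[] holders={T1,T3}
Step 3: signal(T3) -> count=1 queue=[] holders={T1}
Step 4: wait(T2) -> count=0 queue=[] holders={T1,T2}
Step 5: wait(T4) -> count=0 queue=[T4] holders={T1,T2}
Step 6: wait(T3) -> count=0 queue=[T4,T3] holders={T1,T2}
Step 7: signal(T2) -> count=0 queue=[T3] holders={T1,T4}
Step 8: signal(T1) -> count=0 queue=[] holders={T3,T4}
Step 9: wait(T1) -> count=0 queue=[T1] holders={T3,T4}
Step 10: signal(T4) -> count=0 queue=[] holders={T1,T3}
Step 11: wait(T4) -> count=0 queue=[T4] holders={T1,T3}
Step 12: wait(T2) -> count=0 queue=[T4,T2] holders={T1,T3}
Step 13: signal(T1) -> count=0 queue=[T2] holders={T3,T4}
Step 14: wait(T1) -> count=0 queue=[T2,T1] holders={T3,T4}
Step 15: signal(T4) -> count=0 queue=[T1] holders={T2,T3}
Step 16: signal(T3) -> count=0 queue=[] holders={T1,T2}
Step 17: signal(T2) -> count=1 queue=[] holders={T1}
Final holders: {T1} -> T1 in holders

Answer: yes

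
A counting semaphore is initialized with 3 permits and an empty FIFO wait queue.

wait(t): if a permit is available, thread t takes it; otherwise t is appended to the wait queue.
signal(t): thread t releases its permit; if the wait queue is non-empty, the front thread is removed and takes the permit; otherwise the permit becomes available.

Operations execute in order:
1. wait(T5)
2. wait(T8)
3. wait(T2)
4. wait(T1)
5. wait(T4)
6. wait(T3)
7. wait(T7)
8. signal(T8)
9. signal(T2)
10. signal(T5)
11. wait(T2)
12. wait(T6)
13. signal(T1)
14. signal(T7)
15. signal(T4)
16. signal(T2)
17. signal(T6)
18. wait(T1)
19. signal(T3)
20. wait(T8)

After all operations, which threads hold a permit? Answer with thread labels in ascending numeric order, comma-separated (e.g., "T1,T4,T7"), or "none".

Step 1: wait(T5) -> count=2 queue=[] holders={T5}
Step 2: wait(T8) -> count=1 queue=[] holders={T5,T8}
Step 3: wait(T2) -> count=0 queue=[] holders={T2,T5,T8}
Step 4: wait(T1) -> count=0 queue=[T1] holders={T2,T5,T8}
Step 5: wait(T4) -> count=0 queue=[T1,T4] holders={T2,T5,T8}
Step 6: wait(T3) -> count=0 queue=[T1,T4,T3] holders={T2,T5,T8}
Step 7: wait(T7) -> count=0 queue=[T1,T4,T3,T7] holders={T2,T5,T8}
Step 8: signal(T8) -> count=0 queue=[T4,T3,T7] holders={T1,T2,T5}
Step 9: signal(T2) -> count=0 queue=[T3,T7] holders={T1,T4,T5}
Step 10: signal(T5) -> count=0 queue=[T7] holders={T1,T3,T4}
Step 11: wait(T2) -> count=0 queue=[T7,T2] holders={T1,T3,T4}
Step 12: wait(T6) -> count=0 queue=[T7,T2,T6] holders={T1,T3,T4}
Step 13: signal(T1) -> count=0 queue=[T2,T6] holders={T3,T4,T7}
Step 14: signal(T7) -> count=0 queue=[T6] holders={T2,T3,T4}
Step 15: signal(T4) -> count=0 queue=[] holders={T2,T3,T6}
Step 16: signal(T2) -> count=1 queue=[] holders={T3,T6}
Step 17: signal(T6) -> count=2 queue=[] holders={T3}
Step 18: wait(T1) -> count=1 queue=[] holders={T1,T3}
Step 19: signal(T3) -> count=2 queue=[] holders={T1}
Step 20: wait(T8) -> count=1 queue=[] holders={T1,T8}
Final holders: T1,T8

Answer: T1,T8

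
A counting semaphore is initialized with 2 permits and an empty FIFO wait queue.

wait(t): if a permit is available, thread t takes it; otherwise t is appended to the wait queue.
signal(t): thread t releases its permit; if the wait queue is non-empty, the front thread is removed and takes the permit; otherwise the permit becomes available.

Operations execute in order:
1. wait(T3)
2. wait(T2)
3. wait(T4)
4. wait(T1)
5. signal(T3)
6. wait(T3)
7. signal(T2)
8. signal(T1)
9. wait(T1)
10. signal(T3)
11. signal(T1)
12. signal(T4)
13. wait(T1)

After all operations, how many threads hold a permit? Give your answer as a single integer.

Step 1: wait(T3) -> count=1 queue=[] holders={T3}
Step 2: wait(T2) -> count=0 queue=[] holders={T2,T3}
Step 3: wait(T4) -> count=0 queue=[T4] holders={T2,T3}
Step 4: wait(T1) -> count=0 queue=[T4,T1] holders={T2,T3}
Step 5: signal(T3) -> count=0 queue=[T1] holders={T2,T4}
Step 6: wait(T3) -> count=0 queue=[T1,T3] holders={T2,T4}
Step 7: signal(T2) -> count=0 queue=[T3] holders={T1,T4}
Step 8: signal(T1) -> count=0 queue=[] holders={T3,T4}
Step 9: wait(T1) -> count=0 queue=[T1] holders={T3,T4}
Step 10: signal(T3) -> count=0 queue=[] holders={T1,T4}
Step 11: signal(T1) -> count=1 queue=[] holders={T4}
Step 12: signal(T4) -> count=2 queue=[] holders={none}
Step 13: wait(T1) -> count=1 queue=[] holders={T1}
Final holders: {T1} -> 1 thread(s)

Answer: 1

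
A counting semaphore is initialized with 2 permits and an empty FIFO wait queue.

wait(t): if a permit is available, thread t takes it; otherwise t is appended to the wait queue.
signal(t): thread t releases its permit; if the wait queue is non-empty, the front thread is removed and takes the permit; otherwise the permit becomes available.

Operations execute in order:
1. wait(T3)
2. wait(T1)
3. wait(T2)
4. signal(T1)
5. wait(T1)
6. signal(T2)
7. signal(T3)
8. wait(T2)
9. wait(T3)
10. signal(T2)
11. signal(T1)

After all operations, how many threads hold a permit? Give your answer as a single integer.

Step 1: wait(T3) -> count=1 queue=[] holders={T3}
Step 2: wait(T1) -> count=0 queue=[] holders={T1,T3}
Step 3: wait(T2) -> count=0 queue=[T2] holders={T1,T3}
Step 4: signal(T1) -> count=0 queue=[] holders={T2,T3}
Step 5: wait(T1) -> count=0 queue=[T1] holders={T2,T3}
Step 6: signal(T2) -> count=0 queue=[] holders={T1,T3}
Step 7: signal(T3) -> count=1 queue=[] holders={T1}
Step 8: wait(T2) -> count=0 queue=[] holders={T1,T2}
Step 9: wait(T3) -> count=0 queue=[T3] holders={T1,T2}
Step 10: signal(T2) -> count=0 queue=[] holders={T1,T3}
Step 11: signal(T1) -> count=1 queue=[] holders={T3}
Final holders: {T3} -> 1 thread(s)

Answer: 1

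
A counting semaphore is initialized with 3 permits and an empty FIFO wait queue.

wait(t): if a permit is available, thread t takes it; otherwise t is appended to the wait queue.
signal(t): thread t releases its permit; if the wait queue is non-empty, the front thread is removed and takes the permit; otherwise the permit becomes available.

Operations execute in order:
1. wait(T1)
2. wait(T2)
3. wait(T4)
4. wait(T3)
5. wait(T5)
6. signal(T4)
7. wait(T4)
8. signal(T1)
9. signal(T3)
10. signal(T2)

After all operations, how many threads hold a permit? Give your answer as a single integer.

Answer: 2

Derivation:
Step 1: wait(T1) -> count=2 queue=[] holders={T1}
Step 2: wait(T2) -> count=1 queue=[] holders={T1,T2}
Step 3: wait(T4) -> count=0 queue=[] holders={T1,T2,T4}
Step 4: wait(T3) -> count=0 queue=[T3] holders={T1,T2,T4}
Step 5: wait(T5) -> count=0 queue=[T3,T5] holders={T1,T2,T4}
Step 6: signal(T4) -> count=0 queue=[T5] holders={T1,T2,T3}
Step 7: wait(T4) -> count=0 queue=[T5,T4] holders={T1,T2,T3}
Step 8: signal(T1) -> count=0 queue=[T4] holders={T2,T3,T5}
Step 9: signal(T3) -> count=0 queue=[] holders={T2,T4,T5}
Step 10: signal(T2) -> count=1 queue=[] holders={T4,T5}
Final holders: {T4,T5} -> 2 thread(s)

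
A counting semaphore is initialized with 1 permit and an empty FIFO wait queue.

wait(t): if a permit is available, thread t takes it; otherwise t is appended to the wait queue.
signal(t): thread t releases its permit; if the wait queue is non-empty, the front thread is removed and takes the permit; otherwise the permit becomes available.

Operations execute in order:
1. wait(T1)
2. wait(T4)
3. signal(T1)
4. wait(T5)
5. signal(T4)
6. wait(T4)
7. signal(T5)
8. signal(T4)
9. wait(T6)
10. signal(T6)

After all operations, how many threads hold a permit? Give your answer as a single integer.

Step 1: wait(T1) -> count=0 queue=[] holders={T1}
Step 2: wait(T4) -> count=0 queue=[T4] holders={T1}
Step 3: signal(T1) -> count=0 queue=[] holders={T4}
Step 4: wait(T5) -> count=0 queue=[T5] holders={T4}
Step 5: signal(T4) -> count=0 queue=[] holders={T5}
Step 6: wait(T4) -> count=0 queue=[T4] holders={T5}
Step 7: signal(T5) -> count=0 queue=[] holders={T4}
Step 8: signal(T4) -> count=1 queue=[] holders={none}
Step 9: wait(T6) -> count=0 queue=[] holders={T6}
Step 10: signal(T6) -> count=1 queue=[] holders={none}
Final holders: {none} -> 0 thread(s)

Answer: 0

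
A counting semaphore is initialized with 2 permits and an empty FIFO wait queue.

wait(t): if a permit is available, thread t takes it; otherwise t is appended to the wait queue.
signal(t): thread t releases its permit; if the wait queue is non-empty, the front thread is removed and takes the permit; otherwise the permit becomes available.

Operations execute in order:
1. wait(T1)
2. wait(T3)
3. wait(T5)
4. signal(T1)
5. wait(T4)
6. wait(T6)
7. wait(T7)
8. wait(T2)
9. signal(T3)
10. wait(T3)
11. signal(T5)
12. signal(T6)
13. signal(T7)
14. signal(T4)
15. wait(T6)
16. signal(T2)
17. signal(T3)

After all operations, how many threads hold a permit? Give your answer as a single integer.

Step 1: wait(T1) -> count=1 queue=[] holders={T1}
Step 2: wait(T3) -> count=0 queue=[] holders={T1,T3}
Step 3: wait(T5) -> count=0 queue=[T5] holders={T1,T3}
Step 4: signal(T1) -> count=0 queue=[] holders={T3,T5}
Step 5: wait(T4) -> count=0 queue=[T4] holders={T3,T5}
Step 6: wait(T6) -> count=0 queue=[T4,T6] holders={T3,T5}
Step 7: wait(T7) -> count=0 queue=[T4,T6,T7] holders={T3,T5}
Step 8: wait(T2) -> count=0 queue=[T4,T6,T7,T2] holders={T3,T5}
Step 9: signal(T3) -> count=0 queue=[T6,T7,T2] holders={T4,T5}
Step 10: wait(T3) -> count=0 queue=[T6,T7,T2,T3] holders={T4,T5}
Step 11: signal(T5) -> count=0 queue=[T7,T2,T3] holders={T4,T6}
Step 12: signal(T6) -> count=0 queue=[T2,T3] holders={T4,T7}
Step 13: signal(T7) -> count=0 queue=[T3] holders={T2,T4}
Step 14: signal(T4) -> count=0 queue=[] holders={T2,T3}
Step 15: wait(T6) -> count=0 queue=[T6] holders={T2,T3}
Step 16: signal(T2) -> count=0 queue=[] holders={T3,T6}
Step 17: signal(T3) -> count=1 queue=[] holders={T6}
Final holders: {T6} -> 1 thread(s)

Answer: 1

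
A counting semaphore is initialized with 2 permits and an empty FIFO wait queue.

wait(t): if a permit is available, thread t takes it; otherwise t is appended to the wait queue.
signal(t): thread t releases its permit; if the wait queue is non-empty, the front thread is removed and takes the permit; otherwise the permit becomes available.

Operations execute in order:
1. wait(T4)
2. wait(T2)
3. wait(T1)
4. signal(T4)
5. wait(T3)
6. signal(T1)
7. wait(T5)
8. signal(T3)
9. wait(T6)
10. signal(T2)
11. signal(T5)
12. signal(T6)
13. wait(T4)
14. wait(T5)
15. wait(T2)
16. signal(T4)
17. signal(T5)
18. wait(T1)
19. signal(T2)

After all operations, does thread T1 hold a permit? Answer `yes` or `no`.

Answer: yes

Derivation:
Step 1: wait(T4) -> count=1 queue=[] holders={T4}
Step 2: wait(T2) -> count=0 queue=[] holders={T2,T4}
Step 3: wait(T1) -> count=0 queue=[T1] holders={T2,T4}
Step 4: signal(T4) -> count=0 queue=[] holders={T1,T2}
Step 5: wait(T3) -> count=0 queue=[T3] holders={T1,T2}
Step 6: signal(T1) -> count=0 queue=[] holders={T2,T3}
Step 7: wait(T5) -> count=0 queue=[T5] holders={T2,T3}
Step 8: signal(T3) -> count=0 queue=[] holders={T2,T5}
Step 9: wait(T6) -> count=0 queue=[T6] holders={T2,T5}
Step 10: signal(T2) -> count=0 queue=[] holders={T5,T6}
Step 11: signal(T5) -> count=1 queue=[] holders={T6}
Step 12: signal(T6) -> count=2 queue=[] holders={none}
Step 13: wait(T4) -> count=1 queue=[] holders={T4}
Step 14: wait(T5) -> count=0 queue=[] holders={T4,T5}
Step 15: wait(T2) -> count=0 queue=[T2] holders={T4,T5}
Step 16: signal(T4) -> count=0 queue=[] holders={T2,T5}
Step 17: signal(T5) -> count=1 queue=[] holders={T2}
Step 18: wait(T1) -> count=0 queue=[] holders={T1,T2}
Step 19: signal(T2) -> count=1 queue=[] holders={T1}
Final holders: {T1} -> T1 in holders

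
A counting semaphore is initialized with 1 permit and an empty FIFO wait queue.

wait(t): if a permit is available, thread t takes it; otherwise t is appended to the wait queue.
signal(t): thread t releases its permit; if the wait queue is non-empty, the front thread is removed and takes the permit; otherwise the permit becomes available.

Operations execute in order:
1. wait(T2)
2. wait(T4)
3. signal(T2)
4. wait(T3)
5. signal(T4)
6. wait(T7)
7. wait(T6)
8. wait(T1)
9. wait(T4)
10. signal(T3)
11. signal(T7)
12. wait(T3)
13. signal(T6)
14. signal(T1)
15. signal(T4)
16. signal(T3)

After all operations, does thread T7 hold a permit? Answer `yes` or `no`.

Step 1: wait(T2) -> count=0 queue=[] holders={T2}
Step 2: wait(T4) -> count=0 queue=[T4] holders={T2}
Step 3: signal(T2) -> count=0 queue=[] holders={T4}
Step 4: wait(T3) -> count=0 queue=[T3] holders={T4}
Step 5: signal(T4) -> count=0 queue=[] holders={T3}
Step 6: wait(T7) -> count=0 queue=[T7] holders={T3}
Step 7: wait(T6) -> count=0 queue=[T7,T6] holders={T3}
Step 8: wait(T1) -> count=0 queue=[T7,T6,T1] holders={T3}
Step 9: wait(T4) -> count=0 queue=[T7,T6,T1,T4] holders={T3}
Step 10: signal(T3) -> count=0 queue=[T6,T1,T4] holders={T7}
Step 11: signal(T7) -> count=0 queue=[T1,T4] holders={T6}
Step 12: wait(T3) -> count=0 queue=[T1,T4,T3] holders={T6}
Step 13: signal(T6) -> count=0 queue=[T4,T3] holders={T1}
Step 14: signal(T1) -> count=0 queue=[T3] holders={T4}
Step 15: signal(T4) -> count=0 queue=[] holders={T3}
Step 16: signal(T3) -> count=1 queue=[] holders={none}
Final holders: {none} -> T7 not in holders

Answer: no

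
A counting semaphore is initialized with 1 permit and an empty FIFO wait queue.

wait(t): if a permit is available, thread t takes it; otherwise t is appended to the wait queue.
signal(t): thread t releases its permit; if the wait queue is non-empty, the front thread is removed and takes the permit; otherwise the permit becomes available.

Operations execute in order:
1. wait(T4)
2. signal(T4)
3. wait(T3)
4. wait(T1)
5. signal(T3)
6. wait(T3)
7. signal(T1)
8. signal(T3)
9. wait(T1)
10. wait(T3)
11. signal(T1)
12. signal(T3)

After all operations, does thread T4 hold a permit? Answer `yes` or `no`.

Step 1: wait(T4) -> count=0 queue=[] holders={T4}
Step 2: signal(T4) -> count=1 queue=[] holders={none}
Step 3: wait(T3) -> count=0 queue=[] holders={T3}
Step 4: wait(T1) -> count=0 queue=[T1] holders={T3}
Step 5: signal(T3) -> count=0 queue=[] holders={T1}
Step 6: wait(T3) -> count=0 queue=[T3] holders={T1}
Step 7: signal(T1) -> count=0 queue=[] holders={T3}
Step 8: signal(T3) -> count=1 queue=[] holders={none}
Step 9: wait(T1) -> count=0 queue=[] holders={T1}
Step 10: wait(T3) -> count=0 queue=[T3] holders={T1}
Step 11: signal(T1) -> count=0 queue=[] holders={T3}
Step 12: signal(T3) -> count=1 queue=[] holders={none}
Final holders: {none} -> T4 not in holders

Answer: no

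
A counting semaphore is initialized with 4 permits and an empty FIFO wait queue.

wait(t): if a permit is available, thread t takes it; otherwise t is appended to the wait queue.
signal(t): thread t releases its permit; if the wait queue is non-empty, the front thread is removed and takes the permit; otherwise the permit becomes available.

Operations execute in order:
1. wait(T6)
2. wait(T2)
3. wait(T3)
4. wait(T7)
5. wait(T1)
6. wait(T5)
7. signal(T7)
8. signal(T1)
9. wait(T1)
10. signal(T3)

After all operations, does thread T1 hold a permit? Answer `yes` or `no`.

Step 1: wait(T6) -> count=3 queue=[] holders={T6}
Step 2: wait(T2) -> count=2 queue=[] holders={T2,T6}
Step 3: wait(T3) -> count=1 queue=[] holders={T2,T3,T6}
Step 4: wait(T7) -> count=0 queue=[] holders={T2,T3,T6,T7}
Step 5: wait(T1) -> count=0 queue=[T1] holders={T2,T3,T6,T7}
Step 6: wait(T5) -> count=0 queue=[T1,T5] holders={T2,T3,T6,T7}
Step 7: signal(T7) -> count=0 queue=[T5] holders={T1,T2,T3,T6}
Step 8: signal(T1) -> count=0 queue=[] holders={T2,T3,T5,T6}
Step 9: wait(T1) -> count=0 queue=[T1] holders={T2,T3,T5,T6}
Step 10: signal(T3) -> count=0 queue=[] holders={T1,T2,T5,T6}
Final holders: {T1,T2,T5,T6} -> T1 in holders

Answer: yes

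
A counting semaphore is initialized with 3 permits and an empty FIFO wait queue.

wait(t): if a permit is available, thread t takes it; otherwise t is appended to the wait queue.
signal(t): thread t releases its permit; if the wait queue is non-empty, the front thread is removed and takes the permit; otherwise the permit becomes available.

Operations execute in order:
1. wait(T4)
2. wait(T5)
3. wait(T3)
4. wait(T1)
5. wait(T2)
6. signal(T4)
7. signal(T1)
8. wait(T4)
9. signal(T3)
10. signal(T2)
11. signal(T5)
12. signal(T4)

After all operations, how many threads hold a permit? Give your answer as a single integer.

Answer: 0

Derivation:
Step 1: wait(T4) -> count=2 queue=[] holders={T4}
Step 2: wait(T5) -> count=1 queue=[] holders={T4,T5}
Step 3: wait(T3) -> count=0 queue=[] holders={T3,T4,T5}
Step 4: wait(T1) -> count=0 queue=[T1] holders={T3,T4,T5}
Step 5: wait(T2) -> count=0 queue=[T1,T2] holders={T3,T4,T5}
Step 6: signal(T4) -> count=0 queue=[T2] holders={T1,T3,T5}
Step 7: signal(T1) -> count=0 queue=[] holders={T2,T3,T5}
Step 8: wait(T4) -> count=0 queue=[T4] holders={T2,T3,T5}
Step 9: signal(T3) -> count=0 queue=[] holders={T2,T4,T5}
Step 10: signal(T2) -> count=1 queue=[] holders={T4,T5}
Step 11: signal(T5) -> count=2 queue=[] holders={T4}
Step 12: signal(T4) -> count=3 queue=[] holders={none}
Final holders: {none} -> 0 thread(s)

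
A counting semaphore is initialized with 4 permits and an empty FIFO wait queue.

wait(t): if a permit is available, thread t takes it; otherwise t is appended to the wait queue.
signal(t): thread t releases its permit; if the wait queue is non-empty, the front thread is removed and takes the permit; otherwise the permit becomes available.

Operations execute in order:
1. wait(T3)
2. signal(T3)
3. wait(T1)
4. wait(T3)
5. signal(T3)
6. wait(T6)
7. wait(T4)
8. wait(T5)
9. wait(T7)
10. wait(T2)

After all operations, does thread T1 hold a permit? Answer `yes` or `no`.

Answer: yes

Derivation:
Step 1: wait(T3) -> count=3 queue=[] holders={T3}
Step 2: signal(T3) -> count=4 queue=[] holders={none}
Step 3: wait(T1) -> count=3 queue=[] holders={T1}
Step 4: wait(T3) -> count=2 queue=[] holders={T1,T3}
Step 5: signal(T3) -> count=3 queue=[] holders={T1}
Step 6: wait(T6) -> count=2 queue=[] holders={T1,T6}
Step 7: wait(T4) -> count=1 queue=[] holders={T1,T4,T6}
Step 8: wait(T5) -> count=0 queue=[] holders={T1,T4,T5,T6}
Step 9: wait(T7) -> count=0 queue=[T7] holders={T1,T4,T5,T6}
Step 10: wait(T2) -> count=0 queue=[T7,T2] holders={T1,T4,T5,T6}
Final holders: {T1,T4,T5,T6} -> T1 in holders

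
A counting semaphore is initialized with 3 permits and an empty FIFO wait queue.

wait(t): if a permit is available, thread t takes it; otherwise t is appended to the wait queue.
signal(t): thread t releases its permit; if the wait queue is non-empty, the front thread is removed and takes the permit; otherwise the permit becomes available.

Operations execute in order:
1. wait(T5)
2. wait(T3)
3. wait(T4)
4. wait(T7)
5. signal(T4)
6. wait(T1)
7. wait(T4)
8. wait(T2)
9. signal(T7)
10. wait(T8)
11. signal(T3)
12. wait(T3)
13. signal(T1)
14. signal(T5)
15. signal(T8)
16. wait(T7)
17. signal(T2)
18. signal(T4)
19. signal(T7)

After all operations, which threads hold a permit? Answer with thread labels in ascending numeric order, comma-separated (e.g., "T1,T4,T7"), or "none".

Answer: T3

Derivation:
Step 1: wait(T5) -> count=2 queue=[] holders={T5}
Step 2: wait(T3) -> count=1 queue=[] holders={T3,T5}
Step 3: wait(T4) -> count=0 queue=[] holders={T3,T4,T5}
Step 4: wait(T7) -> count=0 queue=[T7] holders={T3,T4,T5}
Step 5: signal(T4) -> count=0 queue=[] holders={T3,T5,T7}
Step 6: wait(T1) -> count=0 queue=[T1] holders={T3,T5,T7}
Step 7: wait(T4) -> count=0 queue=[T1,T4] holders={T3,T5,T7}
Step 8: wait(T2) -> count=0 queue=[T1,T4,T2] holders={T3,T5,T7}
Step 9: signal(T7) -> count=0 queue=[T4,T2] holders={T1,T3,T5}
Step 10: wait(T8) -> count=0 queue=[T4,T2,T8] holders={T1,T3,T5}
Step 11: signal(T3) -> count=0 queue=[T2,T8] holders={T1,T4,T5}
Step 12: wait(T3) -> count=0 queue=[T2,T8,T3] holders={T1,T4,T5}
Step 13: signal(T1) -> count=0 queue=[T8,T3] holders={T2,T4,T5}
Step 14: signal(T5) -> count=0 queue=[T3] holders={T2,T4,T8}
Step 15: signal(T8) -> count=0 queue=[] holders={T2,T3,T4}
Step 16: wait(T7) -> count=0 queue=[T7] holders={T2,T3,T4}
Step 17: signal(T2) -> count=0 queue=[] holders={T3,T4,T7}
Step 18: signal(T4) -> count=1 queue=[] holders={T3,T7}
Step 19: signal(T7) -> count=2 queue=[] holders={T3}
Final holders: T3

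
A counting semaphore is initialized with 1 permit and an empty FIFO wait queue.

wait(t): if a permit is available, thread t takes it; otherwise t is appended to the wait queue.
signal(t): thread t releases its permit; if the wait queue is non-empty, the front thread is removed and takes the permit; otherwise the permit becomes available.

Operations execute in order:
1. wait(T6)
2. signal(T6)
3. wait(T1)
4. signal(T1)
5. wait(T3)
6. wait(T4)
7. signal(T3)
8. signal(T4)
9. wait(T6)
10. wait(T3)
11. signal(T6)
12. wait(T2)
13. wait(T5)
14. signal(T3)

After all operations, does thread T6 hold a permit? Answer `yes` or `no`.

Step 1: wait(T6) -> count=0 queue=[] holders={T6}
Step 2: signal(T6) -> count=1 queue=[] holders={none}
Step 3: wait(T1) -> count=0 queue=[] holders={T1}
Step 4: signal(T1) -> count=1 queue=[] holders={none}
Step 5: wait(T3) -> count=0 queue=[] holders={T3}
Step 6: wait(T4) -> count=0 queue=[T4] holders={T3}
Step 7: signal(T3) -> count=0 queue=[] holders={T4}
Step 8: signal(T4) -> count=1 queue=[] holders={none}
Step 9: wait(T6) -> count=0 queue=[] holders={T6}
Step 10: wait(T3) -> count=0 queue=[T3] holders={T6}
Step 11: signal(T6) -> count=0 queue=[] holders={T3}
Step 12: wait(T2) -> count=0 queue=[T2] holders={T3}
Step 13: wait(T5) -> count=0 queue=[T2,T5] holders={T3}
Step 14: signal(T3) -> count=0 queue=[T5] holders={T2}
Final holders: {T2} -> T6 not in holders

Answer: no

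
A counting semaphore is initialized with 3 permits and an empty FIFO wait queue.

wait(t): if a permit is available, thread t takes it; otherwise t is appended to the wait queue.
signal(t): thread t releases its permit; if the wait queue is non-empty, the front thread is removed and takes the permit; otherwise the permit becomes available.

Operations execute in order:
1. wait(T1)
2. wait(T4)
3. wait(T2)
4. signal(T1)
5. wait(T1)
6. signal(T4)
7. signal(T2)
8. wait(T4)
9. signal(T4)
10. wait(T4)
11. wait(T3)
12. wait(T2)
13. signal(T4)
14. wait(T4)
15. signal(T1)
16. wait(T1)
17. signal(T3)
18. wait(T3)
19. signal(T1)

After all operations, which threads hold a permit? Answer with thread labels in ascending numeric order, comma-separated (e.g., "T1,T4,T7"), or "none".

Answer: T2,T3,T4

Derivation:
Step 1: wait(T1) -> count=2 queue=[] holders={T1}
Step 2: wait(T4) -> count=1 queue=[] holders={T1,T4}
Step 3: wait(T2) -> count=0 queue=[] holders={T1,T2,T4}
Step 4: signal(T1) -> count=1 queue=[] holders={T2,T4}
Step 5: wait(T1) -> count=0 queue=[] holders={T1,T2,T4}
Step 6: signal(T4) -> count=1 queue=[] holders={T1,T2}
Step 7: signal(T2) -> count=2 queue=[] holders={T1}
Step 8: wait(T4) -> count=1 queue=[] holders={T1,T4}
Step 9: signal(T4) -> count=2 queue=[] holders={T1}
Step 10: wait(T4) -> count=1 queue=[] holders={T1,T4}
Step 11: wait(T3) -> count=0 queue=[] holders={T1,T3,T4}
Step 12: wait(T2) -> count=0 queue=[T2] holders={T1,T3,T4}
Step 13: signal(T4) -> count=0 queue=[] holders={T1,T2,T3}
Step 14: wait(T4) -> count=0 queue=[T4] holders={T1,T2,T3}
Step 15: signal(T1) -> count=0 queue=[] holders={T2,T3,T4}
Step 16: wait(T1) -> count=0 queue=[T1] holders={T2,T3,T4}
Step 17: signal(T3) -> count=0 queue=[] holders={T1,T2,T4}
Step 18: wait(T3) -> count=0 queue=[T3] holders={T1,T2,T4}
Step 19: signal(T1) -> count=0 queue=[] holders={T2,T3,T4}
Final holders: T2,T3,T4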